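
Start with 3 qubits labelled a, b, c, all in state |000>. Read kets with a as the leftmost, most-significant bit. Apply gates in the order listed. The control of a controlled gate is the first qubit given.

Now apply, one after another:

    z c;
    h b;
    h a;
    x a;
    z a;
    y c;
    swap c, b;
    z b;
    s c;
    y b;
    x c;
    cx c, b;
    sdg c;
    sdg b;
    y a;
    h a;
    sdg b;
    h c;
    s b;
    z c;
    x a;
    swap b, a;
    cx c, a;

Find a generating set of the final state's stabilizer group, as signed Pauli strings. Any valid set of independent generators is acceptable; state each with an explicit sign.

The final state is stabilized by the group generated by +YII, +IIY, -IZI; other independent generating sets are equally valid.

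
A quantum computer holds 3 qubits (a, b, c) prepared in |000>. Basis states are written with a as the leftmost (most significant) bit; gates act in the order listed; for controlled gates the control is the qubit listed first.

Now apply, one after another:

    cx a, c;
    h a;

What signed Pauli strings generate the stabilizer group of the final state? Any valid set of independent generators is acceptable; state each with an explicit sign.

One valid set of independent stabilizer generators is +XII, +IZI, +IIZ (any independent generating set of the same group is equally correct).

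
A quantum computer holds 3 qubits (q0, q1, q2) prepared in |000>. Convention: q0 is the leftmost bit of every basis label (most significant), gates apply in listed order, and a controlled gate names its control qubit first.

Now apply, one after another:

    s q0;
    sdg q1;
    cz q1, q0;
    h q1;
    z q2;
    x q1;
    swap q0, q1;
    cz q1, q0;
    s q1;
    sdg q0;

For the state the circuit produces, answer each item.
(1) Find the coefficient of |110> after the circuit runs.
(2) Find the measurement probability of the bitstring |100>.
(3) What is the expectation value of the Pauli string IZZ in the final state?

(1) The amplitude on |110> is 0.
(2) The probability of measuring |100> is 1/2.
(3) The expectation value of IZZ is 1.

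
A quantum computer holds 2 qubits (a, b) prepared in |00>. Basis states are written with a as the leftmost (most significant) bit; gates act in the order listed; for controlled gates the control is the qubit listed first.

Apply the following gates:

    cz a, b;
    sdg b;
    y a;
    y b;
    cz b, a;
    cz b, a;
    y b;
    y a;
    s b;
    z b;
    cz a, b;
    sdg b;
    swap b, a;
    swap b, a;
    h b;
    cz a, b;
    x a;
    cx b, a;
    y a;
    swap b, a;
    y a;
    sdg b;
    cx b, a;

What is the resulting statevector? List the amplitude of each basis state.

The resulting statevector has amplitude 0 on |00>, 0 on |01>, sqrt(2)/2 on |10>, -sqrt(2)*I/2 on |11>. Key observation: the block from step 2 through step 9 cancels to the identity and can be dropped.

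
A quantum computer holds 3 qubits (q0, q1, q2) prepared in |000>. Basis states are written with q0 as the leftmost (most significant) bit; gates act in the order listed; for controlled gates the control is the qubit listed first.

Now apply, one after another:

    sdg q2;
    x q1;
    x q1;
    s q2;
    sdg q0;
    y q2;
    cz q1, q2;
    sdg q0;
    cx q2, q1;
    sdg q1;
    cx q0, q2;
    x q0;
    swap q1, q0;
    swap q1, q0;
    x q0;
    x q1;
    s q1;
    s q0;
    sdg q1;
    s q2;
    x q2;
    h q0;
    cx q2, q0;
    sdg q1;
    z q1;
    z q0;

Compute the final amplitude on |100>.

The final state's coefficient on |100> equals -sqrt(2)*I/2. Key observation: steps 12-15 multiply out to the identity, so the circuit reduces to the remaining gates.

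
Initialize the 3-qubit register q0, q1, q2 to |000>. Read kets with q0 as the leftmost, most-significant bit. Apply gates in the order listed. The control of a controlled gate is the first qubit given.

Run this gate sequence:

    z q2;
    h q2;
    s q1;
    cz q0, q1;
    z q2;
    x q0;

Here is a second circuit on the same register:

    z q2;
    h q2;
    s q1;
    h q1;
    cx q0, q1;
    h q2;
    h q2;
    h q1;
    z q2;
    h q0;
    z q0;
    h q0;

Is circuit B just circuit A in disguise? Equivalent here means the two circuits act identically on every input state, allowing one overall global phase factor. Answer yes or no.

Yes, they are equivalent — the unitaries differ by at most a global phase.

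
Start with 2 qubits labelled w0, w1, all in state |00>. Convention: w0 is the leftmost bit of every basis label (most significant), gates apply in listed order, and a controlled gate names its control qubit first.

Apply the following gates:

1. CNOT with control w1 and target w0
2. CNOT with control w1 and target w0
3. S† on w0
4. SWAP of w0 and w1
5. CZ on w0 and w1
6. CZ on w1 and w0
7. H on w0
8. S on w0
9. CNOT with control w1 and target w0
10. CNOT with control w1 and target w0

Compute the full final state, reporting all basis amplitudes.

After the circuit, the state carries amplitude sqrt(2)/2 on |00>, 0 on |01>, sqrt(2)*I/2 on |10>, 0 on |11>.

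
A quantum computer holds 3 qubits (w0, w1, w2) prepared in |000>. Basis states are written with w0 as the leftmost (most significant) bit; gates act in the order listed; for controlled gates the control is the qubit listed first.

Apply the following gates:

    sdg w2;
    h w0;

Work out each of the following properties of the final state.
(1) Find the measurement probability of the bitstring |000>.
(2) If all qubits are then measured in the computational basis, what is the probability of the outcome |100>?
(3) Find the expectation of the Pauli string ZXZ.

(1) A full measurement returns |000> with probability 1/2.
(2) The probability of measuring |100> is 1/2.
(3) In the final state, ZXZ has expectation 0.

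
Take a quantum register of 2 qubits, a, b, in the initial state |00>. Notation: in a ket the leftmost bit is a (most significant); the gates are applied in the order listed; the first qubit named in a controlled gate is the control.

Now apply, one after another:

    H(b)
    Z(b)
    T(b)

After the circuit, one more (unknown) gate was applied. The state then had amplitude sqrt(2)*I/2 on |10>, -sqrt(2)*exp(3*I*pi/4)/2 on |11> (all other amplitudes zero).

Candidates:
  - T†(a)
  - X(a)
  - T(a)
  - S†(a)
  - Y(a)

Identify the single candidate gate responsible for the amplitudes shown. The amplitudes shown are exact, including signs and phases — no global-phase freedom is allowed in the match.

It was Y(a) that produced the state shown.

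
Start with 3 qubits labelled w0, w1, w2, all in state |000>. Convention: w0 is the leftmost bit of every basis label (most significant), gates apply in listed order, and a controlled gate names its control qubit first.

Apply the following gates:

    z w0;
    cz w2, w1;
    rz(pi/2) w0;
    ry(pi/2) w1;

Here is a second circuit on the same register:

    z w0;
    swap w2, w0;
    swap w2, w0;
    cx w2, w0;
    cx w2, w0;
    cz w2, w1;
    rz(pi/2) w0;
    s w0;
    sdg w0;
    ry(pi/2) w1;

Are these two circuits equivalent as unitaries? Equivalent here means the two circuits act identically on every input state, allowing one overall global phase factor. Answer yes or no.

Yes — the two circuits implement the same unitary up to a global phase.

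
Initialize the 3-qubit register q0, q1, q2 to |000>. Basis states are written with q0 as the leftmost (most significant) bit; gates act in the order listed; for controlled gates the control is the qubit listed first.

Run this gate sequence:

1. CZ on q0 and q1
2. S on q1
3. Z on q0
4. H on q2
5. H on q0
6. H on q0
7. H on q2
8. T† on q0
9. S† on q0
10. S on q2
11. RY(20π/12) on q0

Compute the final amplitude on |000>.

The amplitude on |000> is -sqrt(3)/2.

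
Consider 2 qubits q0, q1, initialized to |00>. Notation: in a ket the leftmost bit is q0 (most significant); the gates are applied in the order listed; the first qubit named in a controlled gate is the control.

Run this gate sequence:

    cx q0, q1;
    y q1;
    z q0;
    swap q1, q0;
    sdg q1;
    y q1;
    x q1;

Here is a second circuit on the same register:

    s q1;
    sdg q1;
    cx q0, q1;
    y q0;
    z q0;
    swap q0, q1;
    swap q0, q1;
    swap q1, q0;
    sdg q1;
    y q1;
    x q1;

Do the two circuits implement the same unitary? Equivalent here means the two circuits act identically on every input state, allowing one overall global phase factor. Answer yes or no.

No: there is an input state on which the two circuits produce genuinely different outputs (not merely differing by a phase).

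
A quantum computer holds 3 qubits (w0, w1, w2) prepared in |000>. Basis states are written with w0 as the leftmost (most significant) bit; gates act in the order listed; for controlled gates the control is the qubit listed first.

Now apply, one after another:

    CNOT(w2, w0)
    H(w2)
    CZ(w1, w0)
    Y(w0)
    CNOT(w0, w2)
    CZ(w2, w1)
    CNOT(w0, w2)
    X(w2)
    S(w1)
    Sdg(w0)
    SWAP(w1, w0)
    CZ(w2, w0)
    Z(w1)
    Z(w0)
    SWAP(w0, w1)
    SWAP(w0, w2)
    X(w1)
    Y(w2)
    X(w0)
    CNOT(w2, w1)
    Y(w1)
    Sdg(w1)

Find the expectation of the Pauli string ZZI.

The expectation value of ZZI is 0.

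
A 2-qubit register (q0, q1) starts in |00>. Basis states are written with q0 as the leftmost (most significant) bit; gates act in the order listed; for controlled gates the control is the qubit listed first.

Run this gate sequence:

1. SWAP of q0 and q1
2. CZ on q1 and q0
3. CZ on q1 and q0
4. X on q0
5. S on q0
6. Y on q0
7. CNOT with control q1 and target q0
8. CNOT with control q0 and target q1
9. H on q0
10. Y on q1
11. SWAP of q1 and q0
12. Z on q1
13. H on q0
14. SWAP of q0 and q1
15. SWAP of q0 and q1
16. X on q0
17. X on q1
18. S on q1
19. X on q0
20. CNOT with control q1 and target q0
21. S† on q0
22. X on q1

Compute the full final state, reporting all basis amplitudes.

After the circuit, the state carries amplitude 1/2 on |00>, -I/2 on |01>, I/2 on |10>, 1/2 on |11>.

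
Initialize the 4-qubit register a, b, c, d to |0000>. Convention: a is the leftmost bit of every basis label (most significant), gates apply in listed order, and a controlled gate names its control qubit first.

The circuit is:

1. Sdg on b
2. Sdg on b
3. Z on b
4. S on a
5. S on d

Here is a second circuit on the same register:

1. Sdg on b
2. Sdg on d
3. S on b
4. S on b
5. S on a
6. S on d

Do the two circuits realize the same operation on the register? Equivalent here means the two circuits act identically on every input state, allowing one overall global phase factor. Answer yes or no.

No: there is an input state on which the two circuits produce genuinely different outputs (not merely differing by a phase).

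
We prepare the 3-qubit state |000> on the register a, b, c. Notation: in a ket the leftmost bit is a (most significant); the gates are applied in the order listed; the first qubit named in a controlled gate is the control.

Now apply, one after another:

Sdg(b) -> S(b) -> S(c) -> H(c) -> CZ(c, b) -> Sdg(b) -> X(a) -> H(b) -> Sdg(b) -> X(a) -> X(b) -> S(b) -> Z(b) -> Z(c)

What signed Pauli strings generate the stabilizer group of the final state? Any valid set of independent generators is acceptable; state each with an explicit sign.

The final state is stabilized by the group generated by +IXI, -IIX, +ZII; other independent generating sets are equally valid.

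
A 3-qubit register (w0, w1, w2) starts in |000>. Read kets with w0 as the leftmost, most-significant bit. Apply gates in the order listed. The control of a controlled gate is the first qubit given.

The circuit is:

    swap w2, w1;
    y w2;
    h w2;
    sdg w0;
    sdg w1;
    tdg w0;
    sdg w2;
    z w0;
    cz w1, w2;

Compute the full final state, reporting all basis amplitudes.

The resulting statevector has amplitude sqrt(2)*I/2 on |000>, -sqrt(2)/2 on |001>, and 0 on every other basis state.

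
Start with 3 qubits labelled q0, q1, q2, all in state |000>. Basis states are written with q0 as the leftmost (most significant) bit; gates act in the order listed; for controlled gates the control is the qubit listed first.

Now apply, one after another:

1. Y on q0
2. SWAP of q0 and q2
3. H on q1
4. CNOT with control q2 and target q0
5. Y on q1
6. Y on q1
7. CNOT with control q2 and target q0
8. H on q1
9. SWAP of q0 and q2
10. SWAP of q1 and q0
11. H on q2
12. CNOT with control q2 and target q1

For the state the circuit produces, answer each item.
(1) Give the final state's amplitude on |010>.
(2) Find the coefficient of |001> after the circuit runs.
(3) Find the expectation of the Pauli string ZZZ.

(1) The final state's coefficient on |010> equals sqrt(2)*I/2. Key observation: steps 2-9 multiply out to the identity, so the circuit reduces to the remaining gates.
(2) |001> carries amplitude sqrt(2)*I/2 in the final state.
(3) The expectation value of ZZZ is -1.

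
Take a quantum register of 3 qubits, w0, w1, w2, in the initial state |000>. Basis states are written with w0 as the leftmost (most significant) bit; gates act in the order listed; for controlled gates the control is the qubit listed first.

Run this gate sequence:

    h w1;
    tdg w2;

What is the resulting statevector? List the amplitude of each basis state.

After the circuit, the state carries amplitude sqrt(2)/2 on |000>, sqrt(2)/2 on |010>, and 0 on every other basis state.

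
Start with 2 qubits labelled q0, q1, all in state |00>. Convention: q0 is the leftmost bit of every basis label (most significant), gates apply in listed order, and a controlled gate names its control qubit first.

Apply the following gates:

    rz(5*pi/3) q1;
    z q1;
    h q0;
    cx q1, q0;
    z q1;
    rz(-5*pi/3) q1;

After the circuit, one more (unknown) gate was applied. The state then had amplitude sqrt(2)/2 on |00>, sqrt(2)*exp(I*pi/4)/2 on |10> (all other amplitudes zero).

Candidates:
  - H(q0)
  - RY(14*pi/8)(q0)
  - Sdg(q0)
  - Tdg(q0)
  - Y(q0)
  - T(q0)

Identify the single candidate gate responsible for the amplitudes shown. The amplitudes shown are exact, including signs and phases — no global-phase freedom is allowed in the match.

The unique candidate consistent with the amplitudes is T(q0).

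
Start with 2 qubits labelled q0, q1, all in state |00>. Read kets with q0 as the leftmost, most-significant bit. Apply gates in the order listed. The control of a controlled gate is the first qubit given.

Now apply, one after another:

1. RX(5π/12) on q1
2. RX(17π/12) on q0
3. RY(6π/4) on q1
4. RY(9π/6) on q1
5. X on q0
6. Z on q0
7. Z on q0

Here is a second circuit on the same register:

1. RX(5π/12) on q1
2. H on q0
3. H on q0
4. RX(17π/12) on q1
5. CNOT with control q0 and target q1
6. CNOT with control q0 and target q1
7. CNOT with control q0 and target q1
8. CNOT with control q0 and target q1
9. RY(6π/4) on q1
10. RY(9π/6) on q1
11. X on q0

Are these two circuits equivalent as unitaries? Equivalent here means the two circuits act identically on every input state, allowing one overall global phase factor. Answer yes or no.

No — the two circuits implement different unitaries, even allowing a global phase.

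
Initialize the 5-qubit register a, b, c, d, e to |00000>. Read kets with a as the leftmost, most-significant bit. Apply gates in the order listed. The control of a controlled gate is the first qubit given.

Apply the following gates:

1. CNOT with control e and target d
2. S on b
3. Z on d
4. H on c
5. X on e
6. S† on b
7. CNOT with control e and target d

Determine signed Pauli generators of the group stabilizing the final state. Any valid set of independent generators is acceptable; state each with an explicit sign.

One valid set of independent stabilizer generators is +IIXII, +ZIIII, +IZIII, -IIIZI, -IIIIZ (any independent generating set of the same group is equally correct).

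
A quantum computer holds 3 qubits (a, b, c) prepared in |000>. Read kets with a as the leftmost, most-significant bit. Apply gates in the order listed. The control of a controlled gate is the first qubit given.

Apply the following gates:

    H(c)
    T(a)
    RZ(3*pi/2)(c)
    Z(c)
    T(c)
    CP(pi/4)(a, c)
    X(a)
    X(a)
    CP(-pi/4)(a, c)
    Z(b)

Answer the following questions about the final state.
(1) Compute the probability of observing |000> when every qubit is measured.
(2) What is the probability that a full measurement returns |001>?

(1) A full measurement returns |000> with probability 1/2. Key observation: gates 6-9 undo each other exactly, leaving only the rest of the circuit to track.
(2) Outcome |001> occurs with probability 1/2.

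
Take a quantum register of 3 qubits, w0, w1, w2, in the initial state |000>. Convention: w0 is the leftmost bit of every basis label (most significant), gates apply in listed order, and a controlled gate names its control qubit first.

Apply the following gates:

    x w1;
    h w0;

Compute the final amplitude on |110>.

The amplitude on |110> is sqrt(2)/2.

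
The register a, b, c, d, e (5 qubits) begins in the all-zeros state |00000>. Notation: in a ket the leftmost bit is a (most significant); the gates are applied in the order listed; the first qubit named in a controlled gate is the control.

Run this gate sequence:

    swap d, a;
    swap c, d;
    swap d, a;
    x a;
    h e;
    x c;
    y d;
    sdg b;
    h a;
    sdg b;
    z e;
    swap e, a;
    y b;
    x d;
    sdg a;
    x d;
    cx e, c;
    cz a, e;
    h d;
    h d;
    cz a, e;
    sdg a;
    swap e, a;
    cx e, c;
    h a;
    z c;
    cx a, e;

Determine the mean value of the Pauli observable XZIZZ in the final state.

In the final state, XZIZZ has expectation 0. Key observation: gates 18-21 undo each other exactly, leaving only the rest of the circuit to track.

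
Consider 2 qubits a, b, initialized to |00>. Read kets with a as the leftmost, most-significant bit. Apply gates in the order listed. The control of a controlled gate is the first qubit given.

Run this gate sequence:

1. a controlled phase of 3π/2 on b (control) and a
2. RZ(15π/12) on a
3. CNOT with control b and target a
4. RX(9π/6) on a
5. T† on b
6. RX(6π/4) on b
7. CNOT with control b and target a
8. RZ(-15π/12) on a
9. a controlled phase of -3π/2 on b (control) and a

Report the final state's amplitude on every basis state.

The resulting statevector has amplitude 1/2 on |00>, -1/2 on |01>, -exp(I*pi/4)/2 on |10>, -exp(3*I*pi/4)/2 on |11>.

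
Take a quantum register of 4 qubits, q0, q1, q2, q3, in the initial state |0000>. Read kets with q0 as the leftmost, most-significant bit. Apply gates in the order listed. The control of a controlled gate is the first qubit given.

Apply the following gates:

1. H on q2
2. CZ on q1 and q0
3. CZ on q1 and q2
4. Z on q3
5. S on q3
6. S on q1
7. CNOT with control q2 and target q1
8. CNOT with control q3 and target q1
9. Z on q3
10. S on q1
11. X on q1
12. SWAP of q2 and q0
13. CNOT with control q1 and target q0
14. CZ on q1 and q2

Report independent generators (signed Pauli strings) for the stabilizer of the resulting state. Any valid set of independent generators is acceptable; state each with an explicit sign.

The final state is stabilized by the group generated by -IYII, -ZIII, +IIZI, +IIIZ; other independent generating sets are equally valid.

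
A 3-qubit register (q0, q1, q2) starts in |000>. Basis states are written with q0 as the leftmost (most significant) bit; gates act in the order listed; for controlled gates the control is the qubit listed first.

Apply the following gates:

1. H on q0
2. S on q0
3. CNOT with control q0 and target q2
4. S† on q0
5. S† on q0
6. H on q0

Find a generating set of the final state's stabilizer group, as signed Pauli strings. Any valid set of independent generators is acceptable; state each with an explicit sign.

The final state is stabilized by the group generated by +XIZ, -ZIY, +IZI; other independent generating sets are equally valid.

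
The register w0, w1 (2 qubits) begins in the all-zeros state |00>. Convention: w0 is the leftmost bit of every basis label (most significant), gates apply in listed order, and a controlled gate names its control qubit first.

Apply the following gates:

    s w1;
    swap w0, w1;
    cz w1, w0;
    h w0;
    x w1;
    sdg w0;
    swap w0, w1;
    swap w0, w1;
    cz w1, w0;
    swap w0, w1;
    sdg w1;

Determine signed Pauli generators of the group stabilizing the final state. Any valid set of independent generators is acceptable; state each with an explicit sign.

One valid set of independent stabilizer generators is +IX, -ZI (any independent generating set of the same group is equally correct).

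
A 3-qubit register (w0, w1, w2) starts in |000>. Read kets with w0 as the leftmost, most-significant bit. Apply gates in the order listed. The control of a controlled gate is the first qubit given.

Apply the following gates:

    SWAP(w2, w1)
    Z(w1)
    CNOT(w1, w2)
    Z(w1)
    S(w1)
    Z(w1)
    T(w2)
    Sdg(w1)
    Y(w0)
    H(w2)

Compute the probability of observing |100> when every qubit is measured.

A full measurement returns |100> with probability 1/2.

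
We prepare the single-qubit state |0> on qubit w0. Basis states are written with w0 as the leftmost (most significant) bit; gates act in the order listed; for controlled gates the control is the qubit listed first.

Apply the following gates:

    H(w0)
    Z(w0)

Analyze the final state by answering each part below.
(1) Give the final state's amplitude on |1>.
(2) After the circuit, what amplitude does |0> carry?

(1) The final state's coefficient on |1> equals -sqrt(2)/2.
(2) The amplitude on |0> is sqrt(2)/2.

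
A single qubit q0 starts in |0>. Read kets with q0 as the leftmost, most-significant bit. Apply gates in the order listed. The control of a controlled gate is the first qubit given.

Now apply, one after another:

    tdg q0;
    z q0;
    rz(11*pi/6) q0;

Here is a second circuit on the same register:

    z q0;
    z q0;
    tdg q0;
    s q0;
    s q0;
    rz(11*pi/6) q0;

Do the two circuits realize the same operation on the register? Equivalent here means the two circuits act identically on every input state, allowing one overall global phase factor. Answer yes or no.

Yes — the two circuits implement the same unitary up to a global phase.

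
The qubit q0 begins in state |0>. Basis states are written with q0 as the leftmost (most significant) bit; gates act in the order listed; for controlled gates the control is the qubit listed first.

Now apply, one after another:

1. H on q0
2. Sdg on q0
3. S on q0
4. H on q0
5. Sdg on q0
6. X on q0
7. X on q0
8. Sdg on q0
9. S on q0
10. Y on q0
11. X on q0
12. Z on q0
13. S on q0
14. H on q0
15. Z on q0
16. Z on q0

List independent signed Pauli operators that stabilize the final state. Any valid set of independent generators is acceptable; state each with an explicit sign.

The final state is stabilized by the group generated by +X; other independent generating sets are equally valid.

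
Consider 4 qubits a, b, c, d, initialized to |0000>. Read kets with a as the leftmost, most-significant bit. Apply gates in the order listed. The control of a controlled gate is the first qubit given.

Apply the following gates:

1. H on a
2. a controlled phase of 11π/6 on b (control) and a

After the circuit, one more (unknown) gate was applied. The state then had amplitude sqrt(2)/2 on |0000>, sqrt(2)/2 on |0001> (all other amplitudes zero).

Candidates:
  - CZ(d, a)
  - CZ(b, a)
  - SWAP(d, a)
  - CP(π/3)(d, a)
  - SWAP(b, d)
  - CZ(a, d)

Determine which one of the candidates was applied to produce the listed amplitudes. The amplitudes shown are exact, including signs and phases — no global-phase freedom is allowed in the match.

The unique candidate consistent with the amplitudes is SWAP(d, a).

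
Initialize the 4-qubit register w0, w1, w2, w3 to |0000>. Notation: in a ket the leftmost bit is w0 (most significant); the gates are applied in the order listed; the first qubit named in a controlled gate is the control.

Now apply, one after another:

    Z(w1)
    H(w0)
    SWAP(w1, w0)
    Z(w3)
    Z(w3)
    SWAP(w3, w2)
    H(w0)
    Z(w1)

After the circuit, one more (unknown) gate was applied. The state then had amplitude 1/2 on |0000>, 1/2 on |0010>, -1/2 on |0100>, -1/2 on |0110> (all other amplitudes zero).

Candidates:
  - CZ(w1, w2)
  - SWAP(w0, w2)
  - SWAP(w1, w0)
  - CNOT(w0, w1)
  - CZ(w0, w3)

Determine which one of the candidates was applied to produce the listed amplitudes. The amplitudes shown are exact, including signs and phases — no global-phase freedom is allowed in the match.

It was SWAP(w0, w2) that produced the state shown.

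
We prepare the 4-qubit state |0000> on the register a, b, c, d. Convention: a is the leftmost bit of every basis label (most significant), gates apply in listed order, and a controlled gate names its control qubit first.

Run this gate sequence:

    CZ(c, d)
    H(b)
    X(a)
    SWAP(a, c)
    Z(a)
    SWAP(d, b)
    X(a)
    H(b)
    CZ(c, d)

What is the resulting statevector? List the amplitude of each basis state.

The resulting statevector has amplitude 1/2 on |1010>, -1/2 on |1011>, 1/2 on |1110>, -1/2 on |1111>, and 0 on every other basis state.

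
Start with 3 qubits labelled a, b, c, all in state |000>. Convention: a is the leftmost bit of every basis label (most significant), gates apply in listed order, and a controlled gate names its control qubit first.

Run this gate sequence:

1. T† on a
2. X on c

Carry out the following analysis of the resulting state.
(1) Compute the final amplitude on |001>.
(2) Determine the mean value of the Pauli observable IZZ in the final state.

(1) The amplitude on |001> is 1.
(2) In the final state, IZZ has expectation -1.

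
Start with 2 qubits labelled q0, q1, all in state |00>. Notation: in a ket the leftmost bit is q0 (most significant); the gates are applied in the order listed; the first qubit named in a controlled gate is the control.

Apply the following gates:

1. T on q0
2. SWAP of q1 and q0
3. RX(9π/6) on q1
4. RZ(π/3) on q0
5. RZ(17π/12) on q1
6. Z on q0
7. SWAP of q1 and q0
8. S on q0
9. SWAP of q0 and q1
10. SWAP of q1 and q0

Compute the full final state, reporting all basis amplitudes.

The resulting statevector has amplitude sqrt(2)*exp(I*pi/8)/2 on |00>, 0 on |01>, sqrt(2)*exp(13*I*pi/24)/2 on |10>, 0 on |11>.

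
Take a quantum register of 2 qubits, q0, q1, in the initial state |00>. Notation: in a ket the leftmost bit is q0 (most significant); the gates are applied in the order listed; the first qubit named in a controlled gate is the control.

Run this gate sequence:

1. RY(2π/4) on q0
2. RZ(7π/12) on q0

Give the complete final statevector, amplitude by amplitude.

After the circuit, the state carries amplitude -sqrt(2)*exp(17*I*pi/24)/2 on |00>, 0 on |01>, sqrt(2)*exp(7*I*pi/24)/2 on |10>, 0 on |11>.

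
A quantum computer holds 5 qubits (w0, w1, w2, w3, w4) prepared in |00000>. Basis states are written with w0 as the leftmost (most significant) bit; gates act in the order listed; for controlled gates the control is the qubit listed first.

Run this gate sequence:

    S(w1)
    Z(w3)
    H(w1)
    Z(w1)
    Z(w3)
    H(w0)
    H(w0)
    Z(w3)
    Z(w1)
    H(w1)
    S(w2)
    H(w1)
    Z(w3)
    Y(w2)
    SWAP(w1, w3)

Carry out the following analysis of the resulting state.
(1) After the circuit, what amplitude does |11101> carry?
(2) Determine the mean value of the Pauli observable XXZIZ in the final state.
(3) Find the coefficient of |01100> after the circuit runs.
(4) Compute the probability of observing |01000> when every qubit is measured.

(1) The final state's coefficient on |11101> equals 0. Key observation: steps 3-10 multiply out to the identity, so the circuit reduces to the remaining gates.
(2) In the final state, XXZIZ has expectation 0.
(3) The amplitude on |01100> is 0.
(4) The probability of measuring |01000> is 0.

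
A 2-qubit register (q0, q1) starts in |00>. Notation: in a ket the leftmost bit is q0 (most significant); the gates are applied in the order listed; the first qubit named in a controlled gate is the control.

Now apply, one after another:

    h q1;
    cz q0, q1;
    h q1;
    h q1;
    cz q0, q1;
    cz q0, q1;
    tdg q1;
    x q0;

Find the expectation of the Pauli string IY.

In the final state, IY has expectation -sqrt(2)/2. Key observation: the block from step 2 through step 5 cancels to the identity and can be dropped.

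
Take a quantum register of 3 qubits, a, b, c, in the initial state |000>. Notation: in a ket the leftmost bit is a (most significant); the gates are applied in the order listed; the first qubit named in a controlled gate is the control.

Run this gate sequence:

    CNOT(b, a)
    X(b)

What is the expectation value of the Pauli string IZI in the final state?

In the final state, IZI has expectation -1.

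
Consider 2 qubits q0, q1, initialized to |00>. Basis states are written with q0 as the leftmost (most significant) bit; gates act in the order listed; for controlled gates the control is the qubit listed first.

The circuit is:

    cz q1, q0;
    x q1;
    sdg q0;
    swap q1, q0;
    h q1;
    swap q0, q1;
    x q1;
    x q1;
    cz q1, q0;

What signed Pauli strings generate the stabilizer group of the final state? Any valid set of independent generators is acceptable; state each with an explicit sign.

The stabilizer group can be generated by -XI, -IZ, among other valid generating sets.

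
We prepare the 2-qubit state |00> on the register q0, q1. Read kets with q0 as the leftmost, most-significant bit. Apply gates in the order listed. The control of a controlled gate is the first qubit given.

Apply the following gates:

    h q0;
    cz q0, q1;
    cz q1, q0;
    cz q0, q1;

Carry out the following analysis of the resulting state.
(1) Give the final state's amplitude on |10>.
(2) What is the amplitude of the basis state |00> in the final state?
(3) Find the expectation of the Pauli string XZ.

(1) The amplitude on |10> is sqrt(2)/2.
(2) The final state's coefficient on |00> equals sqrt(2)/2.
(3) In the final state, XZ has expectation 1.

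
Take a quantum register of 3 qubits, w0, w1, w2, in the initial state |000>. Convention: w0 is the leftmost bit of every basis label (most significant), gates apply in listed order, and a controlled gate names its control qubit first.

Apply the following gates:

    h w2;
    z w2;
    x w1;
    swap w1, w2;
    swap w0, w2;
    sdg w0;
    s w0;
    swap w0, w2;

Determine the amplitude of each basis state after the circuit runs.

The resulting statevector has amplitude sqrt(2)/2 on |001>, -sqrt(2)/2 on |011>, and 0 on every other basis state. Key observation: steps 5-8 multiply out to the identity, so the circuit reduces to the remaining gates.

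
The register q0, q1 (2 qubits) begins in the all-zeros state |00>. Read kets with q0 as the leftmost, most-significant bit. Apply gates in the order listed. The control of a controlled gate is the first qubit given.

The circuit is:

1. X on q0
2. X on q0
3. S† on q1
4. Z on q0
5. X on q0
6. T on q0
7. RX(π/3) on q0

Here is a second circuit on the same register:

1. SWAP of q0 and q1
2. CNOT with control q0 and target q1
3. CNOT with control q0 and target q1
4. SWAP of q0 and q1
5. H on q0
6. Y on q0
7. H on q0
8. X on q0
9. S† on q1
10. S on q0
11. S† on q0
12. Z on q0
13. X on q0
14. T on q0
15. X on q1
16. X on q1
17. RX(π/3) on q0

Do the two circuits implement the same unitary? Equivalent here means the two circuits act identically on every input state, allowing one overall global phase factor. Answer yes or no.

No, they are not equivalent — no single phase factor reconciles the two unitaries.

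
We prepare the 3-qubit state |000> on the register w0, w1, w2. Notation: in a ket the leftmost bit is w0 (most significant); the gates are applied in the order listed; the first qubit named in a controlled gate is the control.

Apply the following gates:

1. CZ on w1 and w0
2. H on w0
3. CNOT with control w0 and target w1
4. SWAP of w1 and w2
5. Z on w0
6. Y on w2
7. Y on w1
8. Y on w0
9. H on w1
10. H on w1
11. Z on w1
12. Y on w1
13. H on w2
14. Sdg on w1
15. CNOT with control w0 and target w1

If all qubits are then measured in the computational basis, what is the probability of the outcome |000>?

Outcome |000> occurs with probability 1/4. Key observation: steps 9-10 multiply out to the identity, so the circuit reduces to the remaining gates.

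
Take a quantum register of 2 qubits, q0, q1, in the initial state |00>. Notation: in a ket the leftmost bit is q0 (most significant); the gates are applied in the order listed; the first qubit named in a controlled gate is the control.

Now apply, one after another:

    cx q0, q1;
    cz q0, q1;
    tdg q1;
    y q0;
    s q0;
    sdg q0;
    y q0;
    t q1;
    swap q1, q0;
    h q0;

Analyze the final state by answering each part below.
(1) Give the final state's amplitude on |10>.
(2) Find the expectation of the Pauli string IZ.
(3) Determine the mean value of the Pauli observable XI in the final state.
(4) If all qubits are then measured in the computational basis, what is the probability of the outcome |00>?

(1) The amplitude on |10> is sqrt(2)/2. Key observation: steps 3-8 multiply out to the identity, so the circuit reduces to the remaining gates.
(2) The expectation value of IZ is 1.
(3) The expectation value of XI is 1.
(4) The probability of measuring |00> is 1/2.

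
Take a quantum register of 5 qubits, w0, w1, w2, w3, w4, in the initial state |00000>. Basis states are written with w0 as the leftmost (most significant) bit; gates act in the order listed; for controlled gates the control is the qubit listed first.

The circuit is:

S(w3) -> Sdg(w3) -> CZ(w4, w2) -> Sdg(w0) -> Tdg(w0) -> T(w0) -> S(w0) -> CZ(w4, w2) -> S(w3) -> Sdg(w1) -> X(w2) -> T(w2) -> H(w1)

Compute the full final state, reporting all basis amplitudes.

After the circuit, the state carries amplitude sqrt(2)*exp(I*pi/4)/2 on |00100>, sqrt(2)*exp(I*pi/4)/2 on |01100>, and 0 on every other basis state. Key observation: steps 2-9 multiply out to the identity, so the circuit reduces to the remaining gates.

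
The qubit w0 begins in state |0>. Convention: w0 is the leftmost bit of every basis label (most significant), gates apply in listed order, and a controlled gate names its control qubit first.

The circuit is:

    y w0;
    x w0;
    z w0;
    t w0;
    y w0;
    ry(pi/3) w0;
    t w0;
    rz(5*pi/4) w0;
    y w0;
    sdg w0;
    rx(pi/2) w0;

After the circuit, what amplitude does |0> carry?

|0> carries amplitude (-sqrt(6) + sqrt(2)*I)*exp(3*I*pi/8)/4 in the final state.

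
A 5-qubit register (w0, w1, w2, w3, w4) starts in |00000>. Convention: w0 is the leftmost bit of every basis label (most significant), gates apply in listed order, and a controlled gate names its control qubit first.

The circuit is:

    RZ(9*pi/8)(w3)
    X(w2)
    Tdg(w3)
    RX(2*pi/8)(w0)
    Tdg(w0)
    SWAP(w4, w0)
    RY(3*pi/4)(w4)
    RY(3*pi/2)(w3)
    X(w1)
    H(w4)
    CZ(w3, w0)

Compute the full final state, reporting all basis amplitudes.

After the circuit, the state carries amplitude I*exp(-13*I*pi/16)/4 - sqrt(2)*I*exp(-13*I*pi/16)/8 - I*sqrt(1/2 - sqrt(2)/4)*sqrt(sqrt(2)/4 + 1/2)*exp(-13*I*pi/16)/2 - sqrt(2)*exp(-9*I*pi/16)/8 - sqrt(1/2 - sqrt(2)/4)*sqrt(sqrt(2)/4 + 1/2)*exp(-9*I*pi/16)/2 - exp(-9*I*pi/16)/4 on |01100>, exp(-9*I*pi/16)/4 + sqrt(2)*exp(-9*I*pi/16)/8 + sqrt(2)*I*exp(-13*I*pi/16)/8 - I*sqrt(1/2 - sqrt(2)/4)*sqrt(sqrt(2)/4 + 1/2)*exp(-13*I*pi/16)/2 - sqrt(1/2 - sqrt(2)/4)*sqrt(sqrt(2)/4 + 1/2)*exp(-9*I*pi/16)/2 - I*exp(-13*I*pi/16)/4 on |01101>, exp(-9*I*pi/16)/4 + sqrt(2)*exp(-9*I*pi/16)/8 + sqrt(1/2 - sqrt(2)/4)*sqrt(sqrt(2)/4 + 1/2)*exp(-9*I*pi/16)/2 + sqrt(2)*I*exp(-13*I*pi/16)/8 + I*sqrt(1/2 - sqrt(2)/4)*sqrt(sqrt(2)/4 + 1/2)*exp(-13*I*pi/16)/2 - I*exp(-13*I*pi/16)/4 on |01110>, I*exp(-13*I*pi/16)/4 + sqrt(1/2 - sqrt(2)/4)*sqrt(sqrt(2)/4 + 1/2)*exp(-9*I*pi/16)/2 + I*sqrt(1/2 - sqrt(2)/4)*sqrt(sqrt(2)/4 + 1/2)*exp(-13*I*pi/16)/2 - sqrt(2)*I*exp(-13*I*pi/16)/8 - sqrt(2)*exp(-9*I*pi/16)/8 - exp(-9*I*pi/16)/4 on |01111>, and 0 on every other basis state.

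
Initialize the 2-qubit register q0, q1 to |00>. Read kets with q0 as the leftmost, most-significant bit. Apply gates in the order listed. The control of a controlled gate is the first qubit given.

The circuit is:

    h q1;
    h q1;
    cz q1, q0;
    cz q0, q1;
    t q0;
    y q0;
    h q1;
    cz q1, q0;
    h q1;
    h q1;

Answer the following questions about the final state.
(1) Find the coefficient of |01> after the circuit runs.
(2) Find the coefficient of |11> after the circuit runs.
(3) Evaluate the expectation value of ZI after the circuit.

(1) |01> carries amplitude 0 in the final state.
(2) |11> carries amplitude -sqrt(2)*I/2 in the final state.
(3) The expectation value of ZI is -1.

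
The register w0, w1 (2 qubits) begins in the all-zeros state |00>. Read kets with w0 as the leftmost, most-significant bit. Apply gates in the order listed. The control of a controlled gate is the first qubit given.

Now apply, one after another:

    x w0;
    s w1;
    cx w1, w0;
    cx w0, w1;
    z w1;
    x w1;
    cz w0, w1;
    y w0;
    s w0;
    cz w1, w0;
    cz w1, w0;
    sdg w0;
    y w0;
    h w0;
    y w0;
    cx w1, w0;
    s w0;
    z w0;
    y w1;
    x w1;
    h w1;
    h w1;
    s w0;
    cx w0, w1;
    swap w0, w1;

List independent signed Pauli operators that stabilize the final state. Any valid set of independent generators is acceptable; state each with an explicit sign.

One valid set of independent stabilizer generators is +XX, +ZZ (any independent generating set of the same group is equally correct). Key observation: steps 8-13 multiply out to the identity, so the circuit reduces to the remaining gates.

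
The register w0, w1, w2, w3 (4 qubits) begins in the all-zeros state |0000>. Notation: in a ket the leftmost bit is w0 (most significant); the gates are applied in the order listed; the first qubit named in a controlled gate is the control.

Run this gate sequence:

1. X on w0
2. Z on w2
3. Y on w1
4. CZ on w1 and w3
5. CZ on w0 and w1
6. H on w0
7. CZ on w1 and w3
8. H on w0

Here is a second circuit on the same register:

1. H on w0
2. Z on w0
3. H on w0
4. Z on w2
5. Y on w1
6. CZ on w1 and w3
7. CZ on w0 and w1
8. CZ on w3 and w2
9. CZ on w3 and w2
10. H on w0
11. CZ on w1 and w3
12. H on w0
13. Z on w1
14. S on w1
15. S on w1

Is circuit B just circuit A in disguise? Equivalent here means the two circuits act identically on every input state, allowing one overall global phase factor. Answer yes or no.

Yes — the two circuits implement the same unitary up to a global phase.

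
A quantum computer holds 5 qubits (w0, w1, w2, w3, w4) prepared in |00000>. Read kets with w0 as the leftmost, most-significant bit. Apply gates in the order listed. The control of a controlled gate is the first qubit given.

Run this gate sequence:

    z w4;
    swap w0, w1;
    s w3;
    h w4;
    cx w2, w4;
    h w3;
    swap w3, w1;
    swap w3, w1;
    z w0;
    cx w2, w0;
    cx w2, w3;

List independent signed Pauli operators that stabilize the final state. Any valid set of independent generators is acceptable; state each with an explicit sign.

One valid set of independent stabilizer generators is +IIIXI, +IIIIX, +ZIIII, +IZIII, +IIZII (any independent generating set of the same group is equally correct). Key observation: the block from step 7 through step 8 cancels to the identity and can be dropped.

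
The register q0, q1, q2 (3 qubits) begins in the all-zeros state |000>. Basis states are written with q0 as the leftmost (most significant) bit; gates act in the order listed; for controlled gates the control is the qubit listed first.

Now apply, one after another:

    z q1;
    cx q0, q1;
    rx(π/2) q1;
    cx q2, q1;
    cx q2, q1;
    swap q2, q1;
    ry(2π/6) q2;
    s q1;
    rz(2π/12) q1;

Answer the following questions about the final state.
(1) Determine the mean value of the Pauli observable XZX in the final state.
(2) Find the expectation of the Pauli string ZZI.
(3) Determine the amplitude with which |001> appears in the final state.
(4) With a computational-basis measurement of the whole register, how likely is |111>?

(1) The observable XZX averages to 0.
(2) In the final state, ZZI has expectation 1.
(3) The final state's coefficient on |001> equals (-sqrt(2) + sqrt(6)*I)*exp(11*I*pi/12)/4.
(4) Outcome |111> occurs with probability 0.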